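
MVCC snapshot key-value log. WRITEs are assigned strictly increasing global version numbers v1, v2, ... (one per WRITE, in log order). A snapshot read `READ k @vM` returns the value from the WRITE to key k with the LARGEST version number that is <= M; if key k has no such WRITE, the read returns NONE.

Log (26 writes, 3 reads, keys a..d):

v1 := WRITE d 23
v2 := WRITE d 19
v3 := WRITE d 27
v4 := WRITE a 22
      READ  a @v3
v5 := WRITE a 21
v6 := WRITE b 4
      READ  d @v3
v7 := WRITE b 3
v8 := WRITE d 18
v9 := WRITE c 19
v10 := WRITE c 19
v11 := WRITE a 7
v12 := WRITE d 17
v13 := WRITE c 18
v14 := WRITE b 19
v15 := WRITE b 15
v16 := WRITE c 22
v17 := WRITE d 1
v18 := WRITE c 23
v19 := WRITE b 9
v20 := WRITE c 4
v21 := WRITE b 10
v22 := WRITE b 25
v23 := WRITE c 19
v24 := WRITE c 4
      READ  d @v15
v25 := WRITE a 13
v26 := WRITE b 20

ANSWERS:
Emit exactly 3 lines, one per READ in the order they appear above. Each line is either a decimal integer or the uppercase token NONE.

Answer: NONE
27
17

Derivation:
v1: WRITE d=23  (d history now [(1, 23)])
v2: WRITE d=19  (d history now [(1, 23), (2, 19)])
v3: WRITE d=27  (d history now [(1, 23), (2, 19), (3, 27)])
v4: WRITE a=22  (a history now [(4, 22)])
READ a @v3: history=[(4, 22)] -> no version <= 3 -> NONE
v5: WRITE a=21  (a history now [(4, 22), (5, 21)])
v6: WRITE b=4  (b history now [(6, 4)])
READ d @v3: history=[(1, 23), (2, 19), (3, 27)] -> pick v3 -> 27
v7: WRITE b=3  (b history now [(6, 4), (7, 3)])
v8: WRITE d=18  (d history now [(1, 23), (2, 19), (3, 27), (8, 18)])
v9: WRITE c=19  (c history now [(9, 19)])
v10: WRITE c=19  (c history now [(9, 19), (10, 19)])
v11: WRITE a=7  (a history now [(4, 22), (5, 21), (11, 7)])
v12: WRITE d=17  (d history now [(1, 23), (2, 19), (3, 27), (8, 18), (12, 17)])
v13: WRITE c=18  (c history now [(9, 19), (10, 19), (13, 18)])
v14: WRITE b=19  (b history now [(6, 4), (7, 3), (14, 19)])
v15: WRITE b=15  (b history now [(6, 4), (7, 3), (14, 19), (15, 15)])
v16: WRITE c=22  (c history now [(9, 19), (10, 19), (13, 18), (16, 22)])
v17: WRITE d=1  (d history now [(1, 23), (2, 19), (3, 27), (8, 18), (12, 17), (17, 1)])
v18: WRITE c=23  (c history now [(9, 19), (10, 19), (13, 18), (16, 22), (18, 23)])
v19: WRITE b=9  (b history now [(6, 4), (7, 3), (14, 19), (15, 15), (19, 9)])
v20: WRITE c=4  (c history now [(9, 19), (10, 19), (13, 18), (16, 22), (18, 23), (20, 4)])
v21: WRITE b=10  (b history now [(6, 4), (7, 3), (14, 19), (15, 15), (19, 9), (21, 10)])
v22: WRITE b=25  (b history now [(6, 4), (7, 3), (14, 19), (15, 15), (19, 9), (21, 10), (22, 25)])
v23: WRITE c=19  (c history now [(9, 19), (10, 19), (13, 18), (16, 22), (18, 23), (20, 4), (23, 19)])
v24: WRITE c=4  (c history now [(9, 19), (10, 19), (13, 18), (16, 22), (18, 23), (20, 4), (23, 19), (24, 4)])
READ d @v15: history=[(1, 23), (2, 19), (3, 27), (8, 18), (12, 17), (17, 1)] -> pick v12 -> 17
v25: WRITE a=13  (a history now [(4, 22), (5, 21), (11, 7), (25, 13)])
v26: WRITE b=20  (b history now [(6, 4), (7, 3), (14, 19), (15, 15), (19, 9), (21, 10), (22, 25), (26, 20)])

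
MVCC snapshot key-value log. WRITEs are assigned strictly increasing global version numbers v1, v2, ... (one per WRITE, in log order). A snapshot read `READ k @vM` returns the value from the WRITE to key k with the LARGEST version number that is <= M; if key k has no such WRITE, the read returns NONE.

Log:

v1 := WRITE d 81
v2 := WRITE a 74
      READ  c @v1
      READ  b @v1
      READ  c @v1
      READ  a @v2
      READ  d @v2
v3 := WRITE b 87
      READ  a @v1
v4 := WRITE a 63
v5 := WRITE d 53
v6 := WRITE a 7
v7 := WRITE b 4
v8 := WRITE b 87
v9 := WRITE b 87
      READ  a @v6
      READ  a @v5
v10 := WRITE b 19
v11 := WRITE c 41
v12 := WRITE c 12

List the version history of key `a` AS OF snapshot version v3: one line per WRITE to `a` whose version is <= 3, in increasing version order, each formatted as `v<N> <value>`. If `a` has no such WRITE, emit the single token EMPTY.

Scan writes for key=a with version <= 3:
  v1 WRITE d 81 -> skip
  v2 WRITE a 74 -> keep
  v3 WRITE b 87 -> skip
  v4 WRITE a 63 -> drop (> snap)
  v5 WRITE d 53 -> skip
  v6 WRITE a 7 -> drop (> snap)
  v7 WRITE b 4 -> skip
  v8 WRITE b 87 -> skip
  v9 WRITE b 87 -> skip
  v10 WRITE b 19 -> skip
  v11 WRITE c 41 -> skip
  v12 WRITE c 12 -> skip
Collected: [(2, 74)]

Answer: v2 74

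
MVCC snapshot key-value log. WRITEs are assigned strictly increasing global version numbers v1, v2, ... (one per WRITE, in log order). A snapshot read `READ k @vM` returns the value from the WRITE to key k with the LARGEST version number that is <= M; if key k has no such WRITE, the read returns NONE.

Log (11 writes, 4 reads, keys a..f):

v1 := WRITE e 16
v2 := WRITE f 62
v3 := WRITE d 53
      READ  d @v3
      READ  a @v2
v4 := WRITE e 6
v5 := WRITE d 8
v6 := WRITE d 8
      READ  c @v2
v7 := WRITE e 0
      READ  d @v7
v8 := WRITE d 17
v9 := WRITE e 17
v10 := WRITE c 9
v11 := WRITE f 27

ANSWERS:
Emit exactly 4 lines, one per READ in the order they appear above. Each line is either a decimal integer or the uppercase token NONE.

v1: WRITE e=16  (e history now [(1, 16)])
v2: WRITE f=62  (f history now [(2, 62)])
v3: WRITE d=53  (d history now [(3, 53)])
READ d @v3: history=[(3, 53)] -> pick v3 -> 53
READ a @v2: history=[] -> no version <= 2 -> NONE
v4: WRITE e=6  (e history now [(1, 16), (4, 6)])
v5: WRITE d=8  (d history now [(3, 53), (5, 8)])
v6: WRITE d=8  (d history now [(3, 53), (5, 8), (6, 8)])
READ c @v2: history=[] -> no version <= 2 -> NONE
v7: WRITE e=0  (e history now [(1, 16), (4, 6), (7, 0)])
READ d @v7: history=[(3, 53), (5, 8), (6, 8)] -> pick v6 -> 8
v8: WRITE d=17  (d history now [(3, 53), (5, 8), (6, 8), (8, 17)])
v9: WRITE e=17  (e history now [(1, 16), (4, 6), (7, 0), (9, 17)])
v10: WRITE c=9  (c history now [(10, 9)])
v11: WRITE f=27  (f history now [(2, 62), (11, 27)])

Answer: 53
NONE
NONE
8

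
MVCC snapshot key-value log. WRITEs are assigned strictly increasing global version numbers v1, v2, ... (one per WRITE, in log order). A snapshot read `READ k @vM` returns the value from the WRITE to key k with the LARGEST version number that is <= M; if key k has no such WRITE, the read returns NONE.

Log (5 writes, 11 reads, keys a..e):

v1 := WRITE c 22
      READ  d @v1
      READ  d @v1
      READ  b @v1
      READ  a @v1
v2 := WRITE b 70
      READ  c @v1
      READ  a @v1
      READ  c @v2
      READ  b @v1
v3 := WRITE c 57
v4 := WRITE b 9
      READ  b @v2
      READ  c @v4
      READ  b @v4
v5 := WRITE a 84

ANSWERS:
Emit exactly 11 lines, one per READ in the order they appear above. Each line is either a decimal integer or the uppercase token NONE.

v1: WRITE c=22  (c history now [(1, 22)])
READ d @v1: history=[] -> no version <= 1 -> NONE
READ d @v1: history=[] -> no version <= 1 -> NONE
READ b @v1: history=[] -> no version <= 1 -> NONE
READ a @v1: history=[] -> no version <= 1 -> NONE
v2: WRITE b=70  (b history now [(2, 70)])
READ c @v1: history=[(1, 22)] -> pick v1 -> 22
READ a @v1: history=[] -> no version <= 1 -> NONE
READ c @v2: history=[(1, 22)] -> pick v1 -> 22
READ b @v1: history=[(2, 70)] -> no version <= 1 -> NONE
v3: WRITE c=57  (c history now [(1, 22), (3, 57)])
v4: WRITE b=9  (b history now [(2, 70), (4, 9)])
READ b @v2: history=[(2, 70), (4, 9)] -> pick v2 -> 70
READ c @v4: history=[(1, 22), (3, 57)] -> pick v3 -> 57
READ b @v4: history=[(2, 70), (4, 9)] -> pick v4 -> 9
v5: WRITE a=84  (a history now [(5, 84)])

Answer: NONE
NONE
NONE
NONE
22
NONE
22
NONE
70
57
9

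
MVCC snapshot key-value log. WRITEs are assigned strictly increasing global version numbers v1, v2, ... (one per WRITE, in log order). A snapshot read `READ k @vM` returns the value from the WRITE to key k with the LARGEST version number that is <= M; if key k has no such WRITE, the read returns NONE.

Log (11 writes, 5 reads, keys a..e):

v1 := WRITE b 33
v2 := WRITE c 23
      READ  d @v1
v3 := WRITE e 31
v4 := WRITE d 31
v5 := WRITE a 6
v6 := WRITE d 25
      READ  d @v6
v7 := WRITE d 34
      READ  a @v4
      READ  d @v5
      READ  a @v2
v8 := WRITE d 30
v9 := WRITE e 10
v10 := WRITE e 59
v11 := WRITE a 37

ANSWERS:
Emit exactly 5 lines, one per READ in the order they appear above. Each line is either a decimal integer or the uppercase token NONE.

Answer: NONE
25
NONE
31
NONE

Derivation:
v1: WRITE b=33  (b history now [(1, 33)])
v2: WRITE c=23  (c history now [(2, 23)])
READ d @v1: history=[] -> no version <= 1 -> NONE
v3: WRITE e=31  (e history now [(3, 31)])
v4: WRITE d=31  (d history now [(4, 31)])
v5: WRITE a=6  (a history now [(5, 6)])
v6: WRITE d=25  (d history now [(4, 31), (6, 25)])
READ d @v6: history=[(4, 31), (6, 25)] -> pick v6 -> 25
v7: WRITE d=34  (d history now [(4, 31), (6, 25), (7, 34)])
READ a @v4: history=[(5, 6)] -> no version <= 4 -> NONE
READ d @v5: history=[(4, 31), (6, 25), (7, 34)] -> pick v4 -> 31
READ a @v2: history=[(5, 6)] -> no version <= 2 -> NONE
v8: WRITE d=30  (d history now [(4, 31), (6, 25), (7, 34), (8, 30)])
v9: WRITE e=10  (e history now [(3, 31), (9, 10)])
v10: WRITE e=59  (e history now [(3, 31), (9, 10), (10, 59)])
v11: WRITE a=37  (a history now [(5, 6), (11, 37)])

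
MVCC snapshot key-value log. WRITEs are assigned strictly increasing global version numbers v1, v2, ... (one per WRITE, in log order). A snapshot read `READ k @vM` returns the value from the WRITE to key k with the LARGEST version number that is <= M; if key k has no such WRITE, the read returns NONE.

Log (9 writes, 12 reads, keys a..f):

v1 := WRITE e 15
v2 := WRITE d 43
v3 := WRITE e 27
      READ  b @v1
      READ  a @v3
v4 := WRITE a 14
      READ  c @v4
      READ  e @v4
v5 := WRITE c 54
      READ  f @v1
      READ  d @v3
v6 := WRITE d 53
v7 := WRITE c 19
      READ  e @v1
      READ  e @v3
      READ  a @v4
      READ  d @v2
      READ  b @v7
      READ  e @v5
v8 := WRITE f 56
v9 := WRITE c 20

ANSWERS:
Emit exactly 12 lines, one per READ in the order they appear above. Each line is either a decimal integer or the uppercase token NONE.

v1: WRITE e=15  (e history now [(1, 15)])
v2: WRITE d=43  (d history now [(2, 43)])
v3: WRITE e=27  (e history now [(1, 15), (3, 27)])
READ b @v1: history=[] -> no version <= 1 -> NONE
READ a @v3: history=[] -> no version <= 3 -> NONE
v4: WRITE a=14  (a history now [(4, 14)])
READ c @v4: history=[] -> no version <= 4 -> NONE
READ e @v4: history=[(1, 15), (3, 27)] -> pick v3 -> 27
v5: WRITE c=54  (c history now [(5, 54)])
READ f @v1: history=[] -> no version <= 1 -> NONE
READ d @v3: history=[(2, 43)] -> pick v2 -> 43
v6: WRITE d=53  (d history now [(2, 43), (6, 53)])
v7: WRITE c=19  (c history now [(5, 54), (7, 19)])
READ e @v1: history=[(1, 15), (3, 27)] -> pick v1 -> 15
READ e @v3: history=[(1, 15), (3, 27)] -> pick v3 -> 27
READ a @v4: history=[(4, 14)] -> pick v4 -> 14
READ d @v2: history=[(2, 43), (6, 53)] -> pick v2 -> 43
READ b @v7: history=[] -> no version <= 7 -> NONE
READ e @v5: history=[(1, 15), (3, 27)] -> pick v3 -> 27
v8: WRITE f=56  (f history now [(8, 56)])
v9: WRITE c=20  (c history now [(5, 54), (7, 19), (9, 20)])

Answer: NONE
NONE
NONE
27
NONE
43
15
27
14
43
NONE
27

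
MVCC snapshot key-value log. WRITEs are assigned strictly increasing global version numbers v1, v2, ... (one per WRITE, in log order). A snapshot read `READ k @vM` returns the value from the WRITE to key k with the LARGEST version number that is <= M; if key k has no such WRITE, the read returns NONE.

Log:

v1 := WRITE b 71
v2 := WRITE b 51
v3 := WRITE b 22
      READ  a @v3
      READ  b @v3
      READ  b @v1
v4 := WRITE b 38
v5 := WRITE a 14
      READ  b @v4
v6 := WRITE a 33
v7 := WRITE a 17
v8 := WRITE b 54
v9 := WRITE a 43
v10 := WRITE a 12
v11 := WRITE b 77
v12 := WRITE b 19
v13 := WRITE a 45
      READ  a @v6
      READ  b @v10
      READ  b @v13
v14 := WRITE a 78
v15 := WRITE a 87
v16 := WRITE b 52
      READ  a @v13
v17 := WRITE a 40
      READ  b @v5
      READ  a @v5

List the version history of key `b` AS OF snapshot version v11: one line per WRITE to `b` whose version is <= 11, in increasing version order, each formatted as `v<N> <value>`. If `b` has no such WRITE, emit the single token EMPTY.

Answer: v1 71
v2 51
v3 22
v4 38
v8 54
v11 77

Derivation:
Scan writes for key=b with version <= 11:
  v1 WRITE b 71 -> keep
  v2 WRITE b 51 -> keep
  v3 WRITE b 22 -> keep
  v4 WRITE b 38 -> keep
  v5 WRITE a 14 -> skip
  v6 WRITE a 33 -> skip
  v7 WRITE a 17 -> skip
  v8 WRITE b 54 -> keep
  v9 WRITE a 43 -> skip
  v10 WRITE a 12 -> skip
  v11 WRITE b 77 -> keep
  v12 WRITE b 19 -> drop (> snap)
  v13 WRITE a 45 -> skip
  v14 WRITE a 78 -> skip
  v15 WRITE a 87 -> skip
  v16 WRITE b 52 -> drop (> snap)
  v17 WRITE a 40 -> skip
Collected: [(1, 71), (2, 51), (3, 22), (4, 38), (8, 54), (11, 77)]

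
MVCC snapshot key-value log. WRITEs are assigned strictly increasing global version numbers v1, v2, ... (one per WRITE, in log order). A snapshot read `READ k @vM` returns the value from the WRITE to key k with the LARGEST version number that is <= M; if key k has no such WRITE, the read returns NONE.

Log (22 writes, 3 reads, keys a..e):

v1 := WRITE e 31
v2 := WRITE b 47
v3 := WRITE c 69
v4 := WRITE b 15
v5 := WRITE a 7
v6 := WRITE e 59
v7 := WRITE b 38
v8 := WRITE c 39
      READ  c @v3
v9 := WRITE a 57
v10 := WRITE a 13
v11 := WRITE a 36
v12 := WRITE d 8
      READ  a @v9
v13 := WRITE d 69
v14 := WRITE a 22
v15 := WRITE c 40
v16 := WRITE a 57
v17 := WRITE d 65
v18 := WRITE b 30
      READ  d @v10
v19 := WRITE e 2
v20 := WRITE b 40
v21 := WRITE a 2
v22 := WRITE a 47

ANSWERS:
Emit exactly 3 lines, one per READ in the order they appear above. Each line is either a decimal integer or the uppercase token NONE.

Answer: 69
57
NONE

Derivation:
v1: WRITE e=31  (e history now [(1, 31)])
v2: WRITE b=47  (b history now [(2, 47)])
v3: WRITE c=69  (c history now [(3, 69)])
v4: WRITE b=15  (b history now [(2, 47), (4, 15)])
v5: WRITE a=7  (a history now [(5, 7)])
v6: WRITE e=59  (e history now [(1, 31), (6, 59)])
v7: WRITE b=38  (b history now [(2, 47), (4, 15), (7, 38)])
v8: WRITE c=39  (c history now [(3, 69), (8, 39)])
READ c @v3: history=[(3, 69), (8, 39)] -> pick v3 -> 69
v9: WRITE a=57  (a history now [(5, 7), (9, 57)])
v10: WRITE a=13  (a history now [(5, 7), (9, 57), (10, 13)])
v11: WRITE a=36  (a history now [(5, 7), (9, 57), (10, 13), (11, 36)])
v12: WRITE d=8  (d history now [(12, 8)])
READ a @v9: history=[(5, 7), (9, 57), (10, 13), (11, 36)] -> pick v9 -> 57
v13: WRITE d=69  (d history now [(12, 8), (13, 69)])
v14: WRITE a=22  (a history now [(5, 7), (9, 57), (10, 13), (11, 36), (14, 22)])
v15: WRITE c=40  (c history now [(3, 69), (8, 39), (15, 40)])
v16: WRITE a=57  (a history now [(5, 7), (9, 57), (10, 13), (11, 36), (14, 22), (16, 57)])
v17: WRITE d=65  (d history now [(12, 8), (13, 69), (17, 65)])
v18: WRITE b=30  (b history now [(2, 47), (4, 15), (7, 38), (18, 30)])
READ d @v10: history=[(12, 8), (13, 69), (17, 65)] -> no version <= 10 -> NONE
v19: WRITE e=2  (e history now [(1, 31), (6, 59), (19, 2)])
v20: WRITE b=40  (b history now [(2, 47), (4, 15), (7, 38), (18, 30), (20, 40)])
v21: WRITE a=2  (a history now [(5, 7), (9, 57), (10, 13), (11, 36), (14, 22), (16, 57), (21, 2)])
v22: WRITE a=47  (a history now [(5, 7), (9, 57), (10, 13), (11, 36), (14, 22), (16, 57), (21, 2), (22, 47)])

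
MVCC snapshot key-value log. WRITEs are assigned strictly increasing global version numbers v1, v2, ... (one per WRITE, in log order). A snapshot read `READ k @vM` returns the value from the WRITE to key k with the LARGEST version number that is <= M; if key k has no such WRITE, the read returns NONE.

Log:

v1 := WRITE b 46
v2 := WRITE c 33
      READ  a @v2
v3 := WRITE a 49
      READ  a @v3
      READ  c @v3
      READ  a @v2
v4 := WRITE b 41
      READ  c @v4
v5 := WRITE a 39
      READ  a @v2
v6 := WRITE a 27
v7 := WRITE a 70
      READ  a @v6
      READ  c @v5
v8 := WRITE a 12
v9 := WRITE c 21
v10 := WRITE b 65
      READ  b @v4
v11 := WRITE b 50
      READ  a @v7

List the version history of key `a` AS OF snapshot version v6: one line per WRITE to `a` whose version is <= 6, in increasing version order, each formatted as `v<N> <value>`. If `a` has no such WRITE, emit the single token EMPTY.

Answer: v3 49
v5 39
v6 27

Derivation:
Scan writes for key=a with version <= 6:
  v1 WRITE b 46 -> skip
  v2 WRITE c 33 -> skip
  v3 WRITE a 49 -> keep
  v4 WRITE b 41 -> skip
  v5 WRITE a 39 -> keep
  v6 WRITE a 27 -> keep
  v7 WRITE a 70 -> drop (> snap)
  v8 WRITE a 12 -> drop (> snap)
  v9 WRITE c 21 -> skip
  v10 WRITE b 65 -> skip
  v11 WRITE b 50 -> skip
Collected: [(3, 49), (5, 39), (6, 27)]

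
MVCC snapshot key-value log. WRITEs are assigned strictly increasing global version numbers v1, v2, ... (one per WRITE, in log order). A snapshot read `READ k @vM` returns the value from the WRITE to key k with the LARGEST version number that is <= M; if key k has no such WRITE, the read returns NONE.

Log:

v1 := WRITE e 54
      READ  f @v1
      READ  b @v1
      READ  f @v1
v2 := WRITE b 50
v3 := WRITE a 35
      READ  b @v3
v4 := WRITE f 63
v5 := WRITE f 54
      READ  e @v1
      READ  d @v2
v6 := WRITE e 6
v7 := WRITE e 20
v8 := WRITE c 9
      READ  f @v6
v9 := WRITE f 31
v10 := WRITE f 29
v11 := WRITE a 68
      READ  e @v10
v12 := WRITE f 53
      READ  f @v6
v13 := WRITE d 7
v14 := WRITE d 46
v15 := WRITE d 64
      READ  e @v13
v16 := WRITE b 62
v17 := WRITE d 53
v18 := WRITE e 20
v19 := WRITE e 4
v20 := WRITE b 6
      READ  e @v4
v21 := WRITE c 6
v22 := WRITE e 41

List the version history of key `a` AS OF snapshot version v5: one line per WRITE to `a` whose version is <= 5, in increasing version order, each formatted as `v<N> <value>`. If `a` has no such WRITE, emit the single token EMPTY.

Scan writes for key=a with version <= 5:
  v1 WRITE e 54 -> skip
  v2 WRITE b 50 -> skip
  v3 WRITE a 35 -> keep
  v4 WRITE f 63 -> skip
  v5 WRITE f 54 -> skip
  v6 WRITE e 6 -> skip
  v7 WRITE e 20 -> skip
  v8 WRITE c 9 -> skip
  v9 WRITE f 31 -> skip
  v10 WRITE f 29 -> skip
  v11 WRITE a 68 -> drop (> snap)
  v12 WRITE f 53 -> skip
  v13 WRITE d 7 -> skip
  v14 WRITE d 46 -> skip
  v15 WRITE d 64 -> skip
  v16 WRITE b 62 -> skip
  v17 WRITE d 53 -> skip
  v18 WRITE e 20 -> skip
  v19 WRITE e 4 -> skip
  v20 WRITE b 6 -> skip
  v21 WRITE c 6 -> skip
  v22 WRITE e 41 -> skip
Collected: [(3, 35)]

Answer: v3 35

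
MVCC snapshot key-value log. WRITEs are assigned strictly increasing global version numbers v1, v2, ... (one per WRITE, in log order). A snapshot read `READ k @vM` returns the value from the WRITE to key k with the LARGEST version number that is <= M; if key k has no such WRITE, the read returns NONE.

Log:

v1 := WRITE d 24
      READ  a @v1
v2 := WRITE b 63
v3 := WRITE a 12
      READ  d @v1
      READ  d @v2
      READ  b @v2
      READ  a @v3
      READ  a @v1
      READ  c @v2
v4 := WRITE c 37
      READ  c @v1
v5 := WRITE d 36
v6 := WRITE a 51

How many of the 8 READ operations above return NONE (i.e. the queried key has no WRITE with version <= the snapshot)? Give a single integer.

Answer: 4

Derivation:
v1: WRITE d=24  (d history now [(1, 24)])
READ a @v1: history=[] -> no version <= 1 -> NONE
v2: WRITE b=63  (b history now [(2, 63)])
v3: WRITE a=12  (a history now [(3, 12)])
READ d @v1: history=[(1, 24)] -> pick v1 -> 24
READ d @v2: history=[(1, 24)] -> pick v1 -> 24
READ b @v2: history=[(2, 63)] -> pick v2 -> 63
READ a @v3: history=[(3, 12)] -> pick v3 -> 12
READ a @v1: history=[(3, 12)] -> no version <= 1 -> NONE
READ c @v2: history=[] -> no version <= 2 -> NONE
v4: WRITE c=37  (c history now [(4, 37)])
READ c @v1: history=[(4, 37)] -> no version <= 1 -> NONE
v5: WRITE d=36  (d history now [(1, 24), (5, 36)])
v6: WRITE a=51  (a history now [(3, 12), (6, 51)])
Read results in order: ['NONE', '24', '24', '63', '12', 'NONE', 'NONE', 'NONE']
NONE count = 4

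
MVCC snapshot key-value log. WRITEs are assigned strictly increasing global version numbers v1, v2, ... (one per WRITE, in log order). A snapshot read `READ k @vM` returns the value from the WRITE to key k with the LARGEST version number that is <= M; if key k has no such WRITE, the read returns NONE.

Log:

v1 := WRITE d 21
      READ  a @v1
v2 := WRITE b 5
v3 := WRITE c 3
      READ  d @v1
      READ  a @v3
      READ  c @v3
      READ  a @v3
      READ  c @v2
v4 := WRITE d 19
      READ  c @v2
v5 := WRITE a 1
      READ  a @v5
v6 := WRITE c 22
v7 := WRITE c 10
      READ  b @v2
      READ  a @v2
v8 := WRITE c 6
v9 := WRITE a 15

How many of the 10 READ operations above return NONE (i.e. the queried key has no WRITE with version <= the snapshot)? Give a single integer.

v1: WRITE d=21  (d history now [(1, 21)])
READ a @v1: history=[] -> no version <= 1 -> NONE
v2: WRITE b=5  (b history now [(2, 5)])
v3: WRITE c=3  (c history now [(3, 3)])
READ d @v1: history=[(1, 21)] -> pick v1 -> 21
READ a @v3: history=[] -> no version <= 3 -> NONE
READ c @v3: history=[(3, 3)] -> pick v3 -> 3
READ a @v3: history=[] -> no version <= 3 -> NONE
READ c @v2: history=[(3, 3)] -> no version <= 2 -> NONE
v4: WRITE d=19  (d history now [(1, 21), (4, 19)])
READ c @v2: history=[(3, 3)] -> no version <= 2 -> NONE
v5: WRITE a=1  (a history now [(5, 1)])
READ a @v5: history=[(5, 1)] -> pick v5 -> 1
v6: WRITE c=22  (c history now [(3, 3), (6, 22)])
v7: WRITE c=10  (c history now [(3, 3), (6, 22), (7, 10)])
READ b @v2: history=[(2, 5)] -> pick v2 -> 5
READ a @v2: history=[(5, 1)] -> no version <= 2 -> NONE
v8: WRITE c=6  (c history now [(3, 3), (6, 22), (7, 10), (8, 6)])
v9: WRITE a=15  (a history now [(5, 1), (9, 15)])
Read results in order: ['NONE', '21', 'NONE', '3', 'NONE', 'NONE', 'NONE', '1', '5', 'NONE']
NONE count = 6

Answer: 6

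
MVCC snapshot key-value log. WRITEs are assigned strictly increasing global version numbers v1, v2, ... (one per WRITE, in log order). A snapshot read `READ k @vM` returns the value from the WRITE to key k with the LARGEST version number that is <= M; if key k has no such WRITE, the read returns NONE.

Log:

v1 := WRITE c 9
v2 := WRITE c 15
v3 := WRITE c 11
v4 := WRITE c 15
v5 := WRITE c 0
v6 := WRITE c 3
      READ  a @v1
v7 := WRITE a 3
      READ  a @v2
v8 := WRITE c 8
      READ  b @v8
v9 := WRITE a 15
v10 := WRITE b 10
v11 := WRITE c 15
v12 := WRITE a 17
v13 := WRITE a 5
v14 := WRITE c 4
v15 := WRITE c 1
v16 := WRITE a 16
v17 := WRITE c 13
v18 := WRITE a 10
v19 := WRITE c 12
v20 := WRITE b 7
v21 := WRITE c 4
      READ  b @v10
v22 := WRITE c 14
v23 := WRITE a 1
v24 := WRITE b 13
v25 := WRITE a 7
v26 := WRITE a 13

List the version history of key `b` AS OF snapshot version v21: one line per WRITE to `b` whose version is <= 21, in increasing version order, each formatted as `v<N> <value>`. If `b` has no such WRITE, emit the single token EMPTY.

Answer: v10 10
v20 7

Derivation:
Scan writes for key=b with version <= 21:
  v1 WRITE c 9 -> skip
  v2 WRITE c 15 -> skip
  v3 WRITE c 11 -> skip
  v4 WRITE c 15 -> skip
  v5 WRITE c 0 -> skip
  v6 WRITE c 3 -> skip
  v7 WRITE a 3 -> skip
  v8 WRITE c 8 -> skip
  v9 WRITE a 15 -> skip
  v10 WRITE b 10 -> keep
  v11 WRITE c 15 -> skip
  v12 WRITE a 17 -> skip
  v13 WRITE a 5 -> skip
  v14 WRITE c 4 -> skip
  v15 WRITE c 1 -> skip
  v16 WRITE a 16 -> skip
  v17 WRITE c 13 -> skip
  v18 WRITE a 10 -> skip
  v19 WRITE c 12 -> skip
  v20 WRITE b 7 -> keep
  v21 WRITE c 4 -> skip
  v22 WRITE c 14 -> skip
  v23 WRITE a 1 -> skip
  v24 WRITE b 13 -> drop (> snap)
  v25 WRITE a 7 -> skip
  v26 WRITE a 13 -> skip
Collected: [(10, 10), (20, 7)]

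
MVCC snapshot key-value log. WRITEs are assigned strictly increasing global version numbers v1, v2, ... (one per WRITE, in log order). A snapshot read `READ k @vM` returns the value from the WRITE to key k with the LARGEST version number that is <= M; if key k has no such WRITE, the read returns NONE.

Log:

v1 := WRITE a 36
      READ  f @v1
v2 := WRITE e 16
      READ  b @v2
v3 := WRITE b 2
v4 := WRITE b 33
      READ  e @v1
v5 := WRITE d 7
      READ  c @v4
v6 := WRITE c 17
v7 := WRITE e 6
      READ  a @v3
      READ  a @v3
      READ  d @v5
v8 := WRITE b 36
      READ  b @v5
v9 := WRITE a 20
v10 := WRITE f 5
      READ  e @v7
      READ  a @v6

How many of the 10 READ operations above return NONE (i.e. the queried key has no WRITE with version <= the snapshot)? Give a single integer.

v1: WRITE a=36  (a history now [(1, 36)])
READ f @v1: history=[] -> no version <= 1 -> NONE
v2: WRITE e=16  (e history now [(2, 16)])
READ b @v2: history=[] -> no version <= 2 -> NONE
v3: WRITE b=2  (b history now [(3, 2)])
v4: WRITE b=33  (b history now [(3, 2), (4, 33)])
READ e @v1: history=[(2, 16)] -> no version <= 1 -> NONE
v5: WRITE d=7  (d history now [(5, 7)])
READ c @v4: history=[] -> no version <= 4 -> NONE
v6: WRITE c=17  (c history now [(6, 17)])
v7: WRITE e=6  (e history now [(2, 16), (7, 6)])
READ a @v3: history=[(1, 36)] -> pick v1 -> 36
READ a @v3: history=[(1, 36)] -> pick v1 -> 36
READ d @v5: history=[(5, 7)] -> pick v5 -> 7
v8: WRITE b=36  (b history now [(3, 2), (4, 33), (8, 36)])
READ b @v5: history=[(3, 2), (4, 33), (8, 36)] -> pick v4 -> 33
v9: WRITE a=20  (a history now [(1, 36), (9, 20)])
v10: WRITE f=5  (f history now [(10, 5)])
READ e @v7: history=[(2, 16), (7, 6)] -> pick v7 -> 6
READ a @v6: history=[(1, 36), (9, 20)] -> pick v1 -> 36
Read results in order: ['NONE', 'NONE', 'NONE', 'NONE', '36', '36', '7', '33', '6', '36']
NONE count = 4

Answer: 4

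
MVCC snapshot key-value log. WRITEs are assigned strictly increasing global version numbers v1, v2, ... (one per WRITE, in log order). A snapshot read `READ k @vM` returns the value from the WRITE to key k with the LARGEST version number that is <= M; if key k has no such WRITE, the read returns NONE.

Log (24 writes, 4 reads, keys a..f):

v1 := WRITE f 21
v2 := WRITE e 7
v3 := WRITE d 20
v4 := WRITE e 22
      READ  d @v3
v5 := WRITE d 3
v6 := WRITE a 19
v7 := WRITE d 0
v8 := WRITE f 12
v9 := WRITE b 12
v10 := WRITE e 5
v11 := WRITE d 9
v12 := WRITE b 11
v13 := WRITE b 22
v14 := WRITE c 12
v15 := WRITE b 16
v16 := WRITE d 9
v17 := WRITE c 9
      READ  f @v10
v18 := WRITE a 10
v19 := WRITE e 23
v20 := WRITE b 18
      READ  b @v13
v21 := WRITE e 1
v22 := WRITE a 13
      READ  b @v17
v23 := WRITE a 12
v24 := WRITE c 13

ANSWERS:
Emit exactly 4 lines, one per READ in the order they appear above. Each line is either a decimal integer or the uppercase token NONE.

v1: WRITE f=21  (f history now [(1, 21)])
v2: WRITE e=7  (e history now [(2, 7)])
v3: WRITE d=20  (d history now [(3, 20)])
v4: WRITE e=22  (e history now [(2, 7), (4, 22)])
READ d @v3: history=[(3, 20)] -> pick v3 -> 20
v5: WRITE d=3  (d history now [(3, 20), (5, 3)])
v6: WRITE a=19  (a history now [(6, 19)])
v7: WRITE d=0  (d history now [(3, 20), (5, 3), (7, 0)])
v8: WRITE f=12  (f history now [(1, 21), (8, 12)])
v9: WRITE b=12  (b history now [(9, 12)])
v10: WRITE e=5  (e history now [(2, 7), (4, 22), (10, 5)])
v11: WRITE d=9  (d history now [(3, 20), (5, 3), (7, 0), (11, 9)])
v12: WRITE b=11  (b history now [(9, 12), (12, 11)])
v13: WRITE b=22  (b history now [(9, 12), (12, 11), (13, 22)])
v14: WRITE c=12  (c history now [(14, 12)])
v15: WRITE b=16  (b history now [(9, 12), (12, 11), (13, 22), (15, 16)])
v16: WRITE d=9  (d history now [(3, 20), (5, 3), (7, 0), (11, 9), (16, 9)])
v17: WRITE c=9  (c history now [(14, 12), (17, 9)])
READ f @v10: history=[(1, 21), (8, 12)] -> pick v8 -> 12
v18: WRITE a=10  (a history now [(6, 19), (18, 10)])
v19: WRITE e=23  (e history now [(2, 7), (4, 22), (10, 5), (19, 23)])
v20: WRITE b=18  (b history now [(9, 12), (12, 11), (13, 22), (15, 16), (20, 18)])
READ b @v13: history=[(9, 12), (12, 11), (13, 22), (15, 16), (20, 18)] -> pick v13 -> 22
v21: WRITE e=1  (e history now [(2, 7), (4, 22), (10, 5), (19, 23), (21, 1)])
v22: WRITE a=13  (a history now [(6, 19), (18, 10), (22, 13)])
READ b @v17: history=[(9, 12), (12, 11), (13, 22), (15, 16), (20, 18)] -> pick v15 -> 16
v23: WRITE a=12  (a history now [(6, 19), (18, 10), (22, 13), (23, 12)])
v24: WRITE c=13  (c history now [(14, 12), (17, 9), (24, 13)])

Answer: 20
12
22
16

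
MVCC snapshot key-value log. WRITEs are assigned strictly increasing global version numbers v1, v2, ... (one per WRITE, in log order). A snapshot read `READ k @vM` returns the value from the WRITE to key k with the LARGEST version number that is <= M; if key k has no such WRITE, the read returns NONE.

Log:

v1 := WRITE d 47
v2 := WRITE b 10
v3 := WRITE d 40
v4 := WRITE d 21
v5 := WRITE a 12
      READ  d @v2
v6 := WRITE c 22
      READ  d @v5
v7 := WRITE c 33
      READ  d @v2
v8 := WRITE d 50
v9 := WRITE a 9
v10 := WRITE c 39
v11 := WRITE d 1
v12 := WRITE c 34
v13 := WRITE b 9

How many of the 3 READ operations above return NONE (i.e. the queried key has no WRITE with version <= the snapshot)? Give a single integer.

v1: WRITE d=47  (d history now [(1, 47)])
v2: WRITE b=10  (b history now [(2, 10)])
v3: WRITE d=40  (d history now [(1, 47), (3, 40)])
v4: WRITE d=21  (d history now [(1, 47), (3, 40), (4, 21)])
v5: WRITE a=12  (a history now [(5, 12)])
READ d @v2: history=[(1, 47), (3, 40), (4, 21)] -> pick v1 -> 47
v6: WRITE c=22  (c history now [(6, 22)])
READ d @v5: history=[(1, 47), (3, 40), (4, 21)] -> pick v4 -> 21
v7: WRITE c=33  (c history now [(6, 22), (7, 33)])
READ d @v2: history=[(1, 47), (3, 40), (4, 21)] -> pick v1 -> 47
v8: WRITE d=50  (d history now [(1, 47), (3, 40), (4, 21), (8, 50)])
v9: WRITE a=9  (a history now [(5, 12), (9, 9)])
v10: WRITE c=39  (c history now [(6, 22), (7, 33), (10, 39)])
v11: WRITE d=1  (d history now [(1, 47), (3, 40), (4, 21), (8, 50), (11, 1)])
v12: WRITE c=34  (c history now [(6, 22), (7, 33), (10, 39), (12, 34)])
v13: WRITE b=9  (b history now [(2, 10), (13, 9)])
Read results in order: ['47', '21', '47']
NONE count = 0

Answer: 0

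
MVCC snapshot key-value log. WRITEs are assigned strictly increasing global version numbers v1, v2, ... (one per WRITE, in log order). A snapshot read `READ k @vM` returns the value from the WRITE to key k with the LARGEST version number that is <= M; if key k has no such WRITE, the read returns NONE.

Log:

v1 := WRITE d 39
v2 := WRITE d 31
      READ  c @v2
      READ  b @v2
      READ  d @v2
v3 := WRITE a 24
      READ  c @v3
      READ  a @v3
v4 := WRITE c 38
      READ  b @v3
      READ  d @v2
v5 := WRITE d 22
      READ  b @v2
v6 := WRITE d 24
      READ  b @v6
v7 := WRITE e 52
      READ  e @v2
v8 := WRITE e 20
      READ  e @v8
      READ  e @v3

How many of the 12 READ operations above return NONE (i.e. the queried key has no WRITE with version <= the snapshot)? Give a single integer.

v1: WRITE d=39  (d history now [(1, 39)])
v2: WRITE d=31  (d history now [(1, 39), (2, 31)])
READ c @v2: history=[] -> no version <= 2 -> NONE
READ b @v2: history=[] -> no version <= 2 -> NONE
READ d @v2: history=[(1, 39), (2, 31)] -> pick v2 -> 31
v3: WRITE a=24  (a history now [(3, 24)])
READ c @v3: history=[] -> no version <= 3 -> NONE
READ a @v3: history=[(3, 24)] -> pick v3 -> 24
v4: WRITE c=38  (c history now [(4, 38)])
READ b @v3: history=[] -> no version <= 3 -> NONE
READ d @v2: history=[(1, 39), (2, 31)] -> pick v2 -> 31
v5: WRITE d=22  (d history now [(1, 39), (2, 31), (5, 22)])
READ b @v2: history=[] -> no version <= 2 -> NONE
v6: WRITE d=24  (d history now [(1, 39), (2, 31), (5, 22), (6, 24)])
READ b @v6: history=[] -> no version <= 6 -> NONE
v7: WRITE e=52  (e history now [(7, 52)])
READ e @v2: history=[(7, 52)] -> no version <= 2 -> NONE
v8: WRITE e=20  (e history now [(7, 52), (8, 20)])
READ e @v8: history=[(7, 52), (8, 20)] -> pick v8 -> 20
READ e @v3: history=[(7, 52), (8, 20)] -> no version <= 3 -> NONE
Read results in order: ['NONE', 'NONE', '31', 'NONE', '24', 'NONE', '31', 'NONE', 'NONE', 'NONE', '20', 'NONE']
NONE count = 8

Answer: 8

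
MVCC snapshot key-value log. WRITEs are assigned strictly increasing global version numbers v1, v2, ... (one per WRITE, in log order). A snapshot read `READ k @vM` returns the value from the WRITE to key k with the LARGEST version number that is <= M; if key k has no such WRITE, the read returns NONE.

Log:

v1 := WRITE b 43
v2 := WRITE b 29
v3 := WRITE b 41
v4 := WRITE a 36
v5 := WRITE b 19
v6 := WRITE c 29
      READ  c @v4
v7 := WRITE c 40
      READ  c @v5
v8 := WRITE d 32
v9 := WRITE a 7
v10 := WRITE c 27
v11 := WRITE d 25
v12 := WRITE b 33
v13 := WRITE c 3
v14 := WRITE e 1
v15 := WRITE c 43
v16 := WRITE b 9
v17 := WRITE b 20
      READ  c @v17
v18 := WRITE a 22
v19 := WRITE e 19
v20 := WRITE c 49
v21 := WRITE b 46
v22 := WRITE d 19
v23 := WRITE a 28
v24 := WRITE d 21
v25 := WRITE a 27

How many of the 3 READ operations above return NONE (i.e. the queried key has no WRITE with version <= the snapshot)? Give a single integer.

Answer: 2

Derivation:
v1: WRITE b=43  (b history now [(1, 43)])
v2: WRITE b=29  (b history now [(1, 43), (2, 29)])
v3: WRITE b=41  (b history now [(1, 43), (2, 29), (3, 41)])
v4: WRITE a=36  (a history now [(4, 36)])
v5: WRITE b=19  (b history now [(1, 43), (2, 29), (3, 41), (5, 19)])
v6: WRITE c=29  (c history now [(6, 29)])
READ c @v4: history=[(6, 29)] -> no version <= 4 -> NONE
v7: WRITE c=40  (c history now [(6, 29), (7, 40)])
READ c @v5: history=[(6, 29), (7, 40)] -> no version <= 5 -> NONE
v8: WRITE d=32  (d history now [(8, 32)])
v9: WRITE a=7  (a history now [(4, 36), (9, 7)])
v10: WRITE c=27  (c history now [(6, 29), (7, 40), (10, 27)])
v11: WRITE d=25  (d history now [(8, 32), (11, 25)])
v12: WRITE b=33  (b history now [(1, 43), (2, 29), (3, 41), (5, 19), (12, 33)])
v13: WRITE c=3  (c history now [(6, 29), (7, 40), (10, 27), (13, 3)])
v14: WRITE e=1  (e history now [(14, 1)])
v15: WRITE c=43  (c history now [(6, 29), (7, 40), (10, 27), (13, 3), (15, 43)])
v16: WRITE b=9  (b history now [(1, 43), (2, 29), (3, 41), (5, 19), (12, 33), (16, 9)])
v17: WRITE b=20  (b history now [(1, 43), (2, 29), (3, 41), (5, 19), (12, 33), (16, 9), (17, 20)])
READ c @v17: history=[(6, 29), (7, 40), (10, 27), (13, 3), (15, 43)] -> pick v15 -> 43
v18: WRITE a=22  (a history now [(4, 36), (9, 7), (18, 22)])
v19: WRITE e=19  (e history now [(14, 1), (19, 19)])
v20: WRITE c=49  (c history now [(6, 29), (7, 40), (10, 27), (13, 3), (15, 43), (20, 49)])
v21: WRITE b=46  (b history now [(1, 43), (2, 29), (3, 41), (5, 19), (12, 33), (16, 9), (17, 20), (21, 46)])
v22: WRITE d=19  (d history now [(8, 32), (11, 25), (22, 19)])
v23: WRITE a=28  (a history now [(4, 36), (9, 7), (18, 22), (23, 28)])
v24: WRITE d=21  (d history now [(8, 32), (11, 25), (22, 19), (24, 21)])
v25: WRITE a=27  (a history now [(4, 36), (9, 7), (18, 22), (23, 28), (25, 27)])
Read results in order: ['NONE', 'NONE', '43']
NONE count = 2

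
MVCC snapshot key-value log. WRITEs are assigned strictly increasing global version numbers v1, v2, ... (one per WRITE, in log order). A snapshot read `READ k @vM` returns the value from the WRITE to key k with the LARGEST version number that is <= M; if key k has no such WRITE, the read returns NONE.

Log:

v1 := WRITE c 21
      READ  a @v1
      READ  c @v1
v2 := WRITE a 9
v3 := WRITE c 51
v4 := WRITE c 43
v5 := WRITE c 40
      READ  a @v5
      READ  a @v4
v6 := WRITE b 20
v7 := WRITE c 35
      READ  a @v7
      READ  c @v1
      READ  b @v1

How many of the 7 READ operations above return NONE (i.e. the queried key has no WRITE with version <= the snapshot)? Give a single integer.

v1: WRITE c=21  (c history now [(1, 21)])
READ a @v1: history=[] -> no version <= 1 -> NONE
READ c @v1: history=[(1, 21)] -> pick v1 -> 21
v2: WRITE a=9  (a history now [(2, 9)])
v3: WRITE c=51  (c history now [(1, 21), (3, 51)])
v4: WRITE c=43  (c history now [(1, 21), (3, 51), (4, 43)])
v5: WRITE c=40  (c history now [(1, 21), (3, 51), (4, 43), (5, 40)])
READ a @v5: history=[(2, 9)] -> pick v2 -> 9
READ a @v4: history=[(2, 9)] -> pick v2 -> 9
v6: WRITE b=20  (b history now [(6, 20)])
v7: WRITE c=35  (c history now [(1, 21), (3, 51), (4, 43), (5, 40), (7, 35)])
READ a @v7: history=[(2, 9)] -> pick v2 -> 9
READ c @v1: history=[(1, 21), (3, 51), (4, 43), (5, 40), (7, 35)] -> pick v1 -> 21
READ b @v1: history=[(6, 20)] -> no version <= 1 -> NONE
Read results in order: ['NONE', '21', '9', '9', '9', '21', 'NONE']
NONE count = 2

Answer: 2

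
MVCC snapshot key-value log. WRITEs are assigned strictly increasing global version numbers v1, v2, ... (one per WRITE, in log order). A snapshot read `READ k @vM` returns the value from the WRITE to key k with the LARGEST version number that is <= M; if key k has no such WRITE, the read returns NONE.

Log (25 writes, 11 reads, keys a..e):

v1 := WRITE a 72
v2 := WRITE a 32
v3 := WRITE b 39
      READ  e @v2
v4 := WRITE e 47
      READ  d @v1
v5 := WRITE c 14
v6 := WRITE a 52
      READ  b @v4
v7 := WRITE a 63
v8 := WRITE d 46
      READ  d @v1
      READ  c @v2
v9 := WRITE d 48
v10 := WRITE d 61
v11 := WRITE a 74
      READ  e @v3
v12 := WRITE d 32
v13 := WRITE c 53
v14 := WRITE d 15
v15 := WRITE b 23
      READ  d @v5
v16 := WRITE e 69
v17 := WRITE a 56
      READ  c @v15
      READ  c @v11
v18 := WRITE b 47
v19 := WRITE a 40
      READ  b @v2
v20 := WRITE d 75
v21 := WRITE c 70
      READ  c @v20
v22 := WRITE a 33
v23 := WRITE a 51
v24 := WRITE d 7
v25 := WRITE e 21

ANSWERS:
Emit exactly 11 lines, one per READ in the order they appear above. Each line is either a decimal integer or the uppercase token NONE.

Answer: NONE
NONE
39
NONE
NONE
NONE
NONE
53
14
NONE
53

Derivation:
v1: WRITE a=72  (a history now [(1, 72)])
v2: WRITE a=32  (a history now [(1, 72), (2, 32)])
v3: WRITE b=39  (b history now [(3, 39)])
READ e @v2: history=[] -> no version <= 2 -> NONE
v4: WRITE e=47  (e history now [(4, 47)])
READ d @v1: history=[] -> no version <= 1 -> NONE
v5: WRITE c=14  (c history now [(5, 14)])
v6: WRITE a=52  (a history now [(1, 72), (2, 32), (6, 52)])
READ b @v4: history=[(3, 39)] -> pick v3 -> 39
v7: WRITE a=63  (a history now [(1, 72), (2, 32), (6, 52), (7, 63)])
v8: WRITE d=46  (d history now [(8, 46)])
READ d @v1: history=[(8, 46)] -> no version <= 1 -> NONE
READ c @v2: history=[(5, 14)] -> no version <= 2 -> NONE
v9: WRITE d=48  (d history now [(8, 46), (9, 48)])
v10: WRITE d=61  (d history now [(8, 46), (9, 48), (10, 61)])
v11: WRITE a=74  (a history now [(1, 72), (2, 32), (6, 52), (7, 63), (11, 74)])
READ e @v3: history=[(4, 47)] -> no version <= 3 -> NONE
v12: WRITE d=32  (d history now [(8, 46), (9, 48), (10, 61), (12, 32)])
v13: WRITE c=53  (c history now [(5, 14), (13, 53)])
v14: WRITE d=15  (d history now [(8, 46), (9, 48), (10, 61), (12, 32), (14, 15)])
v15: WRITE b=23  (b history now [(3, 39), (15, 23)])
READ d @v5: history=[(8, 46), (9, 48), (10, 61), (12, 32), (14, 15)] -> no version <= 5 -> NONE
v16: WRITE e=69  (e history now [(4, 47), (16, 69)])
v17: WRITE a=56  (a history now [(1, 72), (2, 32), (6, 52), (7, 63), (11, 74), (17, 56)])
READ c @v15: history=[(5, 14), (13, 53)] -> pick v13 -> 53
READ c @v11: history=[(5, 14), (13, 53)] -> pick v5 -> 14
v18: WRITE b=47  (b history now [(3, 39), (15, 23), (18, 47)])
v19: WRITE a=40  (a history now [(1, 72), (2, 32), (6, 52), (7, 63), (11, 74), (17, 56), (19, 40)])
READ b @v2: history=[(3, 39), (15, 23), (18, 47)] -> no version <= 2 -> NONE
v20: WRITE d=75  (d history now [(8, 46), (9, 48), (10, 61), (12, 32), (14, 15), (20, 75)])
v21: WRITE c=70  (c history now [(5, 14), (13, 53), (21, 70)])
READ c @v20: history=[(5, 14), (13, 53), (21, 70)] -> pick v13 -> 53
v22: WRITE a=33  (a history now [(1, 72), (2, 32), (6, 52), (7, 63), (11, 74), (17, 56), (19, 40), (22, 33)])
v23: WRITE a=51  (a history now [(1, 72), (2, 32), (6, 52), (7, 63), (11, 74), (17, 56), (19, 40), (22, 33), (23, 51)])
v24: WRITE d=7  (d history now [(8, 46), (9, 48), (10, 61), (12, 32), (14, 15), (20, 75), (24, 7)])
v25: WRITE e=21  (e history now [(4, 47), (16, 69), (25, 21)])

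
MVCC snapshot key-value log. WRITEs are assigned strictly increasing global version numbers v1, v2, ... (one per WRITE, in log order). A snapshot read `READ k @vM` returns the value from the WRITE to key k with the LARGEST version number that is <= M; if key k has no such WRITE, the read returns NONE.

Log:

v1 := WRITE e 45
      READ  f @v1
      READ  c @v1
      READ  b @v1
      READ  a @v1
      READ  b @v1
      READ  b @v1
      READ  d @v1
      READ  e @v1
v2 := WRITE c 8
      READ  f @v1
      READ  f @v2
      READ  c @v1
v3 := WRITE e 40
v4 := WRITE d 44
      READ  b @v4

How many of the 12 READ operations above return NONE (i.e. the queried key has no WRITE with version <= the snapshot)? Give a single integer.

Answer: 11

Derivation:
v1: WRITE e=45  (e history now [(1, 45)])
READ f @v1: history=[] -> no version <= 1 -> NONE
READ c @v1: history=[] -> no version <= 1 -> NONE
READ b @v1: history=[] -> no version <= 1 -> NONE
READ a @v1: history=[] -> no version <= 1 -> NONE
READ b @v1: history=[] -> no version <= 1 -> NONE
READ b @v1: history=[] -> no version <= 1 -> NONE
READ d @v1: history=[] -> no version <= 1 -> NONE
READ e @v1: history=[(1, 45)] -> pick v1 -> 45
v2: WRITE c=8  (c history now [(2, 8)])
READ f @v1: history=[] -> no version <= 1 -> NONE
READ f @v2: history=[] -> no version <= 2 -> NONE
READ c @v1: history=[(2, 8)] -> no version <= 1 -> NONE
v3: WRITE e=40  (e history now [(1, 45), (3, 40)])
v4: WRITE d=44  (d history now [(4, 44)])
READ b @v4: history=[] -> no version <= 4 -> NONE
Read results in order: ['NONE', 'NONE', 'NONE', 'NONE', 'NONE', 'NONE', 'NONE', '45', 'NONE', 'NONE', 'NONE', 'NONE']
NONE count = 11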